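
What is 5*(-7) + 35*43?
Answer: 1470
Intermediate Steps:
5*(-7) + 35*43 = -35 + 1505 = 1470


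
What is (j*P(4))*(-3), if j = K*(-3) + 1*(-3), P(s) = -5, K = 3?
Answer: -180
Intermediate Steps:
j = -12 (j = 3*(-3) + 1*(-3) = -9 - 3 = -12)
(j*P(4))*(-3) = -12*(-5)*(-3) = 60*(-3) = -180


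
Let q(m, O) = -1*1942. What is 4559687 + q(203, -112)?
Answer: 4557745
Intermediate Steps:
q(m, O) = -1942
4559687 + q(203, -112) = 4559687 - 1942 = 4557745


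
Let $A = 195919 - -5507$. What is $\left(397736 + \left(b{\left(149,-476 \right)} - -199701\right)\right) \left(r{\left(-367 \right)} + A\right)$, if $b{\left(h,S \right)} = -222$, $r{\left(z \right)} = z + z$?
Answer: $119856272780$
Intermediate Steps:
$r{\left(z \right)} = 2 z$
$A = 201426$ ($A = 195919 + \left(-148 + 5655\right) = 195919 + 5507 = 201426$)
$\left(397736 + \left(b{\left(149,-476 \right)} - -199701\right)\right) \left(r{\left(-367 \right)} + A\right) = \left(397736 - -199479\right) \left(2 \left(-367\right) + 201426\right) = \left(397736 + \left(-222 + 199701\right)\right) \left(-734 + 201426\right) = \left(397736 + 199479\right) 200692 = 597215 \cdot 200692 = 119856272780$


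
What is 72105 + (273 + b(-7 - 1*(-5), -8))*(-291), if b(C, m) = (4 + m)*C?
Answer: -9666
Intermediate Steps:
b(C, m) = C*(4 + m)
72105 + (273 + b(-7 - 1*(-5), -8))*(-291) = 72105 + (273 + (-7 - 1*(-5))*(4 - 8))*(-291) = 72105 + (273 + (-7 + 5)*(-4))*(-291) = 72105 + (273 - 2*(-4))*(-291) = 72105 + (273 + 8)*(-291) = 72105 + 281*(-291) = 72105 - 81771 = -9666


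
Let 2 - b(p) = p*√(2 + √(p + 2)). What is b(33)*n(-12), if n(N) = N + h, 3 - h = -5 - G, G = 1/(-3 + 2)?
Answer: -10 + 165*√(2 + √35) ≈ 454.24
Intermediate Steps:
G = -1 (G = 1/(-1) = -1)
h = 7 (h = 3 - (-5 - 1*(-1)) = 3 - (-5 + 1) = 3 - 1*(-4) = 3 + 4 = 7)
b(p) = 2 - p*√(2 + √(2 + p)) (b(p) = 2 - p*√(2 + √(p + 2)) = 2 - p*√(2 + √(2 + p)))
n(N) = 7 + N (n(N) = N + 7 = 7 + N)
b(33)*n(-12) = (2 - 1*33*√(2 + √(2 + 33)))*(7 - 12) = (2 - 1*33*√(2 + √35))*(-5) = (2 - 33*√(2 + √35))*(-5) = -10 + 165*√(2 + √35)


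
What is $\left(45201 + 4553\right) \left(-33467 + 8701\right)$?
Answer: $-1232207564$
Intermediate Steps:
$\left(45201 + 4553\right) \left(-33467 + 8701\right) = 49754 \left(-24766\right) = -1232207564$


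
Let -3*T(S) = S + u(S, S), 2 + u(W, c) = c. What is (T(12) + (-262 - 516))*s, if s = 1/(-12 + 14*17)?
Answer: -1178/339 ≈ -3.4749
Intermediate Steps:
s = 1/226 (s = 1/(-12 + 238) = 1/226 ≈ 0.0044248)
u(W, c) = -2 + c
T(S) = ⅔ - 2*S/3 (T(S) = -(S + (-2 + S))/3 = -(-2 + 2*S)/3 = ⅔ - 2*S/3)
(T(12) + (-262 - 516))*s = ((⅔ - ⅔*12) + (-262 - 516))*(1/226) = ((⅔ - 8) - 778)*(1/226) = (-22/3 - 778)*(1/226) = -2356/3*1/226 = -1178/339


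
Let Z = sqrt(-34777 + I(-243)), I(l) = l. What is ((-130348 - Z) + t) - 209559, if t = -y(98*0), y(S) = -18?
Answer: -339889 - 2*I*sqrt(8755) ≈ -3.3989e+5 - 187.14*I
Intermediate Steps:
t = 18 (t = -1*(-18) = 18)
Z = 2*I*sqrt(8755) (Z = sqrt(-34777 - 243) = sqrt(-35020) = 2*I*sqrt(8755) ≈ 187.14*I)
((-130348 - Z) + t) - 209559 = ((-130348 - 2*I*sqrt(8755)) + 18) - 209559 = (-130330 - 2*I*sqrt(8755)) - 209559 = -339889 - 2*I*sqrt(8755)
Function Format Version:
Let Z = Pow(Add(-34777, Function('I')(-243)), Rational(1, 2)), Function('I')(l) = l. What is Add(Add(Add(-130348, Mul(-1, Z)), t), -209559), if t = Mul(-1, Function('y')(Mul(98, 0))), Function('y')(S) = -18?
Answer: Add(-339889, Mul(-2, I, Pow(8755, Rational(1, 2)))) ≈ Add(-3.3989e+5, Mul(-187.14, I))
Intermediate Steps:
t = 18 (t = Mul(-1, -18) = 18)
Z = Mul(2, I, Pow(8755, Rational(1, 2))) (Z = Pow(Add(-34777, -243), Rational(1, 2)) = Pow(-35020, Rational(1, 2)) = Mul(2, I, Pow(8755, Rational(1, 2))) ≈ Mul(187.14, I))
Add(Add(Add(-130348, Mul(-1, Z)), t), -209559) = Add(Add(Add(-130348, Mul(-1, Mul(2, I, Pow(8755, Rational(1, 2))))), 18), -209559) = Add(Add(Add(-130348, Mul(-2, I, Pow(8755, Rational(1, 2)))), 18), -209559) = Add(Add(-130330, Mul(-2, I, Pow(8755, Rational(1, 2)))), -209559) = Add(-339889, Mul(-2, I, Pow(8755, Rational(1, 2))))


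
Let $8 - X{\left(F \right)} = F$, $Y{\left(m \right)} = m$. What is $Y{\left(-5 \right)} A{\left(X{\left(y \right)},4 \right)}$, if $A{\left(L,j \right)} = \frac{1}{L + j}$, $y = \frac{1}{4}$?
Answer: $- \frac{20}{47} \approx -0.42553$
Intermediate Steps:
$y = \frac{1}{4} \approx 0.25$
$X{\left(F \right)} = 8 - F$
$Y{\left(-5 \right)} A{\left(X{\left(y \right)},4 \right)} = - \frac{5}{\left(8 - \frac{1}{4}\right) + 4} = - \frac{5}{\frac{31}{4} + 4} = - \frac{5}{\frac{47}{4}} = \left(-5\right) \frac{4}{47} = - \frac{20}{47}$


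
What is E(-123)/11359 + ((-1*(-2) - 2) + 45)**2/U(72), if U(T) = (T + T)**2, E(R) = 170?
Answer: 327495/2907904 ≈ 0.11262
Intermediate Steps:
U(T) = 4*T**2 (U(T) = (2*T)**2 = 4*T**2)
E(-123)/11359 + ((-1*(-2) - 2) + 45)**2/U(72) = 170/11359 + ((-1*(-2) - 2) + 45)**2/((4*72**2)) = 170*(1/11359) + ((2 - 2) + 45)**2/((4*5184)) = 170/11359 + (0 + 45)**2/20736 = 170/11359 + 45**2*(1/20736) = 170/11359 + 2025*(1/20736) = 170/11359 + 25/256 = 327495/2907904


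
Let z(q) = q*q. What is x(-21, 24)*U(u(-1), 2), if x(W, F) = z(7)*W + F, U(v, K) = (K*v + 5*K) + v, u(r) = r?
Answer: -7035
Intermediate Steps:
z(q) = q**2
U(v, K) = v + 5*K + K*v (U(v, K) = (5*K + K*v) + v = v + 5*K + K*v)
x(W, F) = F + 49*W (x(W, F) = 7**2*W + F = 49*W + F = F + 49*W)
x(-21, 24)*U(u(-1), 2) = (24 + 49*(-21))*(-1 + 5*2 + 2*(-1)) = (24 - 1029)*(-1 + 10 - 2) = -1005*7 = -7035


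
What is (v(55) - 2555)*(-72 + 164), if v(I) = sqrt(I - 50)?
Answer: -235060 + 92*sqrt(5) ≈ -2.3485e+5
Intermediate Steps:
v(I) = sqrt(-50 + I)
(v(55) - 2555)*(-72 + 164) = (sqrt(-50 + 55) - 2555)*(-72 + 164) = (sqrt(5) - 2555)*92 = (-2555 + sqrt(5))*92 = -235060 + 92*sqrt(5)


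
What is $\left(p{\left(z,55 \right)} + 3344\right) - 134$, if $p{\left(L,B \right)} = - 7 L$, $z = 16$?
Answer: $3098$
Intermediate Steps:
$\left(p{\left(z,55 \right)} + 3344\right) - 134 = \left(\left(-7\right) 16 + 3344\right) - 134 = \left(-112 + 3344\right) - 134 = 3232 - 134 = 3098$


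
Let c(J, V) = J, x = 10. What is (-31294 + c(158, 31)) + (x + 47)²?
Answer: -27887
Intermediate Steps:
(-31294 + c(158, 31)) + (x + 47)² = (-31294 + 158) + (10 + 47)² = -31136 + 57² = -31136 + 3249 = -27887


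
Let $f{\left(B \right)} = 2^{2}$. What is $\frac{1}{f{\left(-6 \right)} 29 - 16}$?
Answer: $\frac{1}{100} \approx 0.01$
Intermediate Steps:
$f{\left(B \right)} = 4$
$\frac{1}{f{\left(-6 \right)} 29 - 16} = \frac{1}{4 \cdot 29 - 16} = \frac{1}{116 - 16} = \frac{1}{100}$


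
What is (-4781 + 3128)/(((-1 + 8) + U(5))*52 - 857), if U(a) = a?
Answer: 1653/233 ≈ 7.0944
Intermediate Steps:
(-4781 + 3128)/(((-1 + 8) + U(5))*52 - 857) = (-4781 + 3128)/(((-1 + 8) + 5)*52 - 857) = -1653/((7 + 5)*52 - 857) = -1653/(12*52 - 857) = -1653/(624 - 857) = -1653/(-233) = -1653*(-1/233) = 1653/233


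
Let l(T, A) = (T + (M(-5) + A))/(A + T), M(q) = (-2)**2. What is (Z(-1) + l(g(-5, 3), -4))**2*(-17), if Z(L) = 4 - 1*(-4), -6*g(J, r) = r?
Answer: -90593/81 ≈ -1118.4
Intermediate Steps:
M(q) = 4
g(J, r) = -r/6
l(T, A) = (4 + A + T)/(A + T) (l(T, A) = (T + (4 + A))/(A + T) = (4 + A + T)/(A + T))
Z(L) = 8 (Z(L) = 4 + 4 = 8)
(Z(-1) + l(g(-5, 3), -4))**2*(-17) = (8 + (4 - 4 - 1/6*3)/(-4 - 1/6*3))**2*(-17) = (8 + (4 - 4 - 1/2)/(-4 - 1/2))**2*(-17) = (8 - 1/2/(-9/2))**2*(-17) = (8 - 2/9*(-1/2))**2*(-17) = (8 + 1/9)**2*(-17) = (73/9)**2*(-17) = (5329/81)*(-17) = -90593/81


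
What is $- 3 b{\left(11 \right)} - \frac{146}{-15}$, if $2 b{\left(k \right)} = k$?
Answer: $- \frac{203}{30} \approx -6.7667$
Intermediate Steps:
$b{\left(k \right)} = \frac{k}{2}$
$- 3 b{\left(11 \right)} - \frac{146}{-15} = - 3 \cdot \frac{1}{2} \cdot 11 - \frac{146}{-15} = \left(-3\right) \frac{11}{2} - - \frac{146}{15} = - \frac{33}{2} + \frac{146}{15} = - \frac{203}{30}$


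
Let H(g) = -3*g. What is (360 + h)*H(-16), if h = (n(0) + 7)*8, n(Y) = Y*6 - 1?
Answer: 19584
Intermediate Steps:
n(Y) = -1 + 6*Y (n(Y) = 6*Y - 1 = -1 + 6*Y)
h = 48 (h = ((-1 + 6*0) + 7)*8 = ((-1 + 0) + 7)*8 = (-1 + 7)*8 = 6*8 = 48)
(360 + h)*H(-16) = (360 + 48)*(-3*(-16)) = 408*48 = 19584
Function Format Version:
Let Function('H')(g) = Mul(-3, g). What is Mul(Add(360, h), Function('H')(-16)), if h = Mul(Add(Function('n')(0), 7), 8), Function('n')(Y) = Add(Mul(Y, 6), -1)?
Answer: 19584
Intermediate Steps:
Function('n')(Y) = Add(-1, Mul(6, Y)) (Function('n')(Y) = Add(Mul(6, Y), -1) = Add(-1, Mul(6, Y)))
h = 48 (h = Mul(Add(Add(-1, Mul(6, 0)), 7), 8) = Mul(Add(Add(-1, 0), 7), 8) = Mul(Add(-1, 7), 8) = Mul(6, 8) = 48)
Mul(Add(360, h), Function('H')(-16)) = Mul(Add(360, 48), Mul(-3, -16)) = Mul(408, 48) = 19584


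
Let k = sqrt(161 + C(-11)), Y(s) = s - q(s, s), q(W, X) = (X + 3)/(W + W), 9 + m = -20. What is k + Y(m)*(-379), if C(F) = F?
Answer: 323666/29 + 5*sqrt(6) ≈ 11173.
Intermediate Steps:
m = -29 (m = -9 - 20 = -29)
q(W, X) = (3 + X)/(2*W) (q(W, X) = (3 + X)/((2*W)) = (3 + X)*(1/(2*W)) = (3 + X)/(2*W))
Y(s) = s - (3 + s)/(2*s)
k = 5*sqrt(6) (k = sqrt(161 - 11) = sqrt(150) = 5*sqrt(6) ≈ 12.247)
k + Y(m)*(-379) = 5*sqrt(6) + (-1/2 - 29 - 3/2/(-29))*(-379) = 5*sqrt(6) + (-1/2 - 29 - 3/2*(-1/29))*(-379) = 5*sqrt(6) + (-1/2 - 29 + 3/58)*(-379) = 5*sqrt(6) - 854/29*(-379) = 5*sqrt(6) + 323666/29 = 323666/29 + 5*sqrt(6)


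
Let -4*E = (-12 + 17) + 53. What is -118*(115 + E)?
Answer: -11859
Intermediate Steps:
E = -29/2 (E = -((-12 + 17) + 53)/4 = -(5 + 53)/4 = -¼*58 = -29/2 ≈ -14.500)
-118*(115 + E) = -118*(115 - 29/2) = -118*201/2 = -11859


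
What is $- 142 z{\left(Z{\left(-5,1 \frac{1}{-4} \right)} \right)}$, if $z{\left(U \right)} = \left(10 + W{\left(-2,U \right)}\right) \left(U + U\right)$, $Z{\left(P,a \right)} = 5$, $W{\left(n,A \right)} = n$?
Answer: $-11360$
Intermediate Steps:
$z{\left(U \right)} = 16 U$ ($z{\left(U \right)} = \left(10 - 2\right) \left(U + U\right) = 8 \cdot 2 U = 16 U$)
$- 142 z{\left(Z{\left(-5,1 \frac{1}{-4} \right)} \right)} = - 142 \cdot 16 \cdot 5 = \left(-142\right) 80 = -11360$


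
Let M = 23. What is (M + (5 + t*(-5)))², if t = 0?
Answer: 784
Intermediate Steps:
(M + (5 + t*(-5)))² = (23 + (5 + 0*(-5)))² = (23 + (5 + 0))² = (23 + 5)² = 28² = 784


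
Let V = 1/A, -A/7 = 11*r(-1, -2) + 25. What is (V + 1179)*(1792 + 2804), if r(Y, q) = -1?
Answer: 265513218/49 ≈ 5.4186e+6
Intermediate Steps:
A = -98 (A = -7*(11*(-1) + 25) = -7*(-11 + 25) = -7*14 = -98)
V = -1/98 (V = 1/(-98) = -1/98 ≈ -0.010204)
(V + 1179)*(1792 + 2804) = (-1/98 + 1179)*(1792 + 2804) = (115541/98)*4596 = 265513218/49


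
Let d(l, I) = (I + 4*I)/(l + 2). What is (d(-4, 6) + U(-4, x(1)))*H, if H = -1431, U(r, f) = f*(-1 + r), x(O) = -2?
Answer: 7155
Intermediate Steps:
d(l, I) = 5*I/(2 + l) (d(l, I) = (5*I)/(2 + l) = 5*I/(2 + l))
(d(-4, 6) + U(-4, x(1)))*H = (5*6/(2 - 4) - 2*(-1 - 4))*(-1431) = (5*6/(-2) - 2*(-5))*(-1431) = (5*6*(-½) + 10)*(-1431) = (-15 + 10)*(-1431) = -5*(-1431) = 7155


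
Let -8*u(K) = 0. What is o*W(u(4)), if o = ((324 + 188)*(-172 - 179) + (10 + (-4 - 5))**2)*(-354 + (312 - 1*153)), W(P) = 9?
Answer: 315392805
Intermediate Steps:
u(K) = 0 (u(K) = -1/8*0 = 0)
o = 35043645 (o = (512*(-351) + (10 - 9)**2)*(-354 + (312 - 153)) = (-179712 + 1**2)*(-354 + 159) = (-179712 + 1)*(-195) = -179711*(-195) = 35043645)
o*W(u(4)) = 35043645*9 = 315392805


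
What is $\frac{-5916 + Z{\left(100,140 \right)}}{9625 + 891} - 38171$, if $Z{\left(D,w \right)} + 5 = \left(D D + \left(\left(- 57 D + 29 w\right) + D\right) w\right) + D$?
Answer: $- \frac{401617657}{10516} \approx -38191.0$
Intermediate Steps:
$Z{\left(D,w \right)} = -5 + D + D^{2} + w \left(- 56 D + 29 w\right)$ ($Z{\left(D,w \right)} = -5 + \left(\left(D D + \left(\left(- 57 D + 29 w\right) + D\right) w\right) + D\right) = -5 + \left(\left(D^{2} + \left(- 56 D + 29 w\right) w\right) + D\right) = -5 + \left(\left(D^{2} + w \left(- 56 D + 29 w\right)\right) + D\right) = -5 + \left(D + D^{2} + w \left(- 56 D + 29 w\right)\right) = -5 + D + D^{2} + w \left(- 56 D + 29 w\right)$)
$\frac{-5916 + Z{\left(100,140 \right)}}{9625 + 891} - 38171 = \frac{-5916 + \left(-5 + 100 + 100^{2} + 29 \cdot 140^{2} - 5600 \cdot 140\right)}{9625 + 891} - 38171 = \frac{-5916 + \left(-5 + 100 + 10000 + 29 \cdot 19600 - 784000\right)}{10516} - 38171 = \left(-5916 + \left(-5 + 100 + 10000 + 568400 - 784000\right)\right) \frac{1}{10516} - 38171 = \left(-5916 - 205505\right) \frac{1}{10516} - 38171 = \left(-211421\right) \frac{1}{10516} - 38171 = - \frac{211421}{10516} - 38171 = - \frac{401617657}{10516}$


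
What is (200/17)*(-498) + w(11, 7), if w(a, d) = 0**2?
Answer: -99600/17 ≈ -5858.8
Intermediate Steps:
w(a, d) = 0
(200/17)*(-498) + w(11, 7) = (200/17)*(-498) + 0 = -99600/17 + 0 = -99600/17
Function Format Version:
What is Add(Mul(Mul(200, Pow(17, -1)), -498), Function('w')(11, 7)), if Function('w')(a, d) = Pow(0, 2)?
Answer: Rational(-99600, 17) ≈ -5858.8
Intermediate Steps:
Function('w')(a, d) = 0
Add(Mul(Mul(200, Pow(17, -1)), -498), Function('w')(11, 7)) = Add(Mul(Mul(200, Pow(17, -1)), -498), 0) = Add(Mul(Mul(200, Rational(1, 17)), -498), 0) = Add(Mul(Rational(200, 17), -498), 0) = Add(Rational(-99600, 17), 0) = Rational(-99600, 17)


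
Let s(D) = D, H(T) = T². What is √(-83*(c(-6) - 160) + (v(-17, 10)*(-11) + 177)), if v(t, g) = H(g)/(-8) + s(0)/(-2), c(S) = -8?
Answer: √57034/2 ≈ 119.41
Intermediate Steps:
v(t, g) = -g²/8 (v(t, g) = g²/(-8) + 0/(-2) = g²*(-⅛) + 0*(-½) = -g²/8 + 0 = -g²/8)
√(-83*(c(-6) - 160) + (v(-17, 10)*(-11) + 177)) = √(-83*(-8 - 160) + (-⅛*10²*(-11) + 177)) = √(-83*(-168) + (-⅛*100*(-11) + 177)) = √(13944 + (-25/2*(-11) + 177)) = √(13944 + (275/2 + 177)) = √(13944 + 629/2) = √(28517/2) = √57034/2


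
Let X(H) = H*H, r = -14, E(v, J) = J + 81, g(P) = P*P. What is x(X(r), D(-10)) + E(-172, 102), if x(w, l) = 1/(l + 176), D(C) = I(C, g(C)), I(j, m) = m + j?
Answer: 48679/266 ≈ 183.00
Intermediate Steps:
g(P) = P²
E(v, J) = 81 + J
I(j, m) = j + m
D(C) = C + C²
X(H) = H²
x(w, l) = 1/(176 + l)
x(X(r), D(-10)) + E(-172, 102) = 1/(176 - 10*(1 - 10)) + (81 + 102) = 1/(176 - 10*(-9)) + 183 = 1/(176 + 90) + 183 = 1/266 + 183 = 48679/266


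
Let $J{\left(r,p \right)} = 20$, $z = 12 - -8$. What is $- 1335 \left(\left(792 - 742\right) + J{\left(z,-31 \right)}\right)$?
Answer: $-93450$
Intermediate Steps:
$z = 20$ ($z = 12 + 8 = 20$)
$- 1335 \left(\left(792 - 742\right) + J{\left(z,-31 \right)}\right) = - 1335 \left(\left(792 - 742\right) + 20\right) = - 1335 \left(50 + 20\right) = \left(-1335\right) 70 = -93450$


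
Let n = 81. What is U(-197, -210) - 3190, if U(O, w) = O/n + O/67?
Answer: -17341286/5427 ≈ -3195.4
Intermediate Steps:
U(O, w) = 148*O/5427 (U(O, w) = O/81 + O/67 = 148*O/5427)
U(-197, -210) - 3190 = (148/5427)*(-197) - 3190 = -29156/5427 - 3190 = -17341286/5427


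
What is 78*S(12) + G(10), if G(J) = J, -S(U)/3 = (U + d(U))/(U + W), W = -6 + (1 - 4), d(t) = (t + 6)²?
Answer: -26198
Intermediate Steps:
d(t) = (6 + t)²
W = -9 (W = -6 - 3 = -9)
S(U) = -3*(U + (6 + U)²)/(-9 + U) (S(U) = -3*(U + (6 + U)²)/(U - 9) = -3*(U + (6 + U)²)/(-9 + U))
78*S(12) + G(10) = 78*(3*(-1*12 - (6 + 12)²)/(-9 + 12)) + 10 = 78*(3*(-12 - 1*18²)/3) + 10 = 78*(3*(⅓)*(-12 - 1*324)) + 10 = 78*(3*(⅓)*(-12 - 324)) + 10 = 78*(3*(⅓)*(-336)) + 10 = 78*(-336) + 10 = -26208 + 10 = -26198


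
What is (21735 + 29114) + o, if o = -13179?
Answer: 37670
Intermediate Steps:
(21735 + 29114) + o = (21735 + 29114) - 13179 = 50849 - 13179 = 37670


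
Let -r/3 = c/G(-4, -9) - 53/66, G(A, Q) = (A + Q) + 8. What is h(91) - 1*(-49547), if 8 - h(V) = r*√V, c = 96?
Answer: 49555 - 6601*√91/110 ≈ 48983.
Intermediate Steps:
G(A, Q) = 8 + A + Q
r = 6601/110 (r = -3*(96/(8 - 4 - 9) - 53/66) = -3*(96/(-5) - 53*1/66) = -3*(96*(-⅕) - 53/66) = -3*(-96/5 - 53/66) = -3*(-6601/330) = 6601/110 ≈ 60.009)
h(V) = 8 - 6601*√V/110
h(91) - 1*(-49547) = (8 - 6601*√91/110) - 1*(-49547) = (8 - 6601*√91/110) + 49547 = 49555 - 6601*√91/110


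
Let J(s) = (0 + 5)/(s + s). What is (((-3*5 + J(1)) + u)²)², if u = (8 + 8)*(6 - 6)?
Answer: 390625/16 ≈ 24414.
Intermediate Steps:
J(s) = 5/(2*s) (J(s) = 5/((2*s)) = 5*(1/(2*s)) = 5/(2*s))
u = 0 (u = 16*0 = 0)
(((-3*5 + J(1)) + u)²)² = (((-3*5 + (5/2)/1) + 0)²)² = (((-15 + (5/2)*1) + 0)²)² = (((-15 + 5/2) + 0)²)² = ((-25/2 + 0)²)² = ((-25/2)²)² = (625/4)² = 390625/16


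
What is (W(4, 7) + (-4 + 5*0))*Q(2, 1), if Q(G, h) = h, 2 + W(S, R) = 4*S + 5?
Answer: 15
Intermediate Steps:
W(S, R) = 3 + 4*S (W(S, R) = -2 + (4*S + 5) = -2 + (5 + 4*S) = 3 + 4*S)
(W(4, 7) + (-4 + 5*0))*Q(2, 1) = ((3 + 4*4) + (-4 + 5*0))*1 = ((3 + 16) + (-4 + 0))*1 = (19 - 4)*1 = 15*1 = 15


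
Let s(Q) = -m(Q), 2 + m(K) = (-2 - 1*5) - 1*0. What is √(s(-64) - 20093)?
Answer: 2*I*√5021 ≈ 141.72*I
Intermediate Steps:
m(K) = -9 (m(K) = -2 + ((-2 - 1*5) - 1*0) = -2 + ((-2 - 5) + 0) = -2 + (-7 + 0) = -2 - 7 = -9)
s(Q) = 9 (s(Q) = -1*(-9) = 9)
√(s(-64) - 20093) = √(9 - 20093) = √(-20084) = 2*I*√5021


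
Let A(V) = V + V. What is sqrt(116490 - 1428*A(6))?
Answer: sqrt(99354) ≈ 315.20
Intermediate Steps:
A(V) = 2*V
sqrt(116490 - 1428*A(6)) = sqrt(116490 - 2856*6) = sqrt(116490 - 1428*12) = sqrt(116490 - 17136) = sqrt(99354)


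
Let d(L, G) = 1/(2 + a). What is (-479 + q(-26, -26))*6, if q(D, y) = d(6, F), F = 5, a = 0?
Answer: -2871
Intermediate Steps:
d(L, G) = ½ (d(L, G) = 1/(2 + 0) = 1/2 = ½)
q(D, y) = ½
(-479 + q(-26, -26))*6 = (-479 + ½)*6 = -957/2*6 = -2871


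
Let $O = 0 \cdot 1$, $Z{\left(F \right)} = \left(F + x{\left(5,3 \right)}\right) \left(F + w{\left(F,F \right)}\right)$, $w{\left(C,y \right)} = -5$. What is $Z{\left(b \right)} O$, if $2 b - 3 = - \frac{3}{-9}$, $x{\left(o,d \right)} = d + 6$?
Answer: $0$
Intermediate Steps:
$x{\left(o,d \right)} = 6 + d$
$b = \frac{5}{3}$ ($b = \frac{3}{2} + \frac{\left(-3\right) \frac{1}{-9}}{2} = \frac{3}{2} + \frac{\left(-3\right) \left(- \frac{1}{9}\right)}{2} = \frac{3}{2} + \frac{1}{2} \cdot \frac{1}{3} = \frac{3}{2} + \frac{1}{6} = \frac{5}{3} \approx 1.6667$)
$Z{\left(F \right)} = \left(-5 + F\right) \left(9 + F\right)$ ($Z{\left(F \right)} = \left(F + \left(6 + 3\right)\right) \left(F - 5\right) = \left(F + 9\right) \left(-5 + F\right) = \left(9 + F\right) \left(-5 + F\right) = \left(-5 + F\right) \left(9 + F\right)$)
$O = 0$
$Z{\left(b \right)} O = \left(-45 + \left(\frac{5}{3}\right)^{2} + 4 \cdot \frac{5}{3}\right) 0 = \left(-45 + \frac{25}{9} + \frac{20}{3}\right) 0 = \left(- \frac{320}{9}\right) 0 = 0$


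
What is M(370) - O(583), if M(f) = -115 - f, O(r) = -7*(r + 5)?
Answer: 3631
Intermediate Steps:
O(r) = -35 - 7*r (O(r) = -7*(5 + r) = -35 - 7*r)
M(370) - O(583) = (-115 - 1*370) - (-35 - 7*583) = (-115 - 370) - (-35 - 4081) = -485 - 1*(-4116) = -485 + 4116 = 3631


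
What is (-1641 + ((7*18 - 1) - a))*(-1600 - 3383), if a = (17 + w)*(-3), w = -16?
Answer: 7539279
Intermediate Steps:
a = -3 (a = (17 - 16)*(-3) = 1*(-3) = -3)
(-1641 + ((7*18 - 1) - a))*(-1600 - 3383) = (-1641 + ((7*18 - 1) - 1*(-3)))*(-1600 - 3383) = (-1641 + ((126 - 1) + 3))*(-4983) = (-1641 + (125 + 3))*(-4983) = (-1641 + 128)*(-4983) = -1513*(-4983) = 7539279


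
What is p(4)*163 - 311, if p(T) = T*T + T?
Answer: 2949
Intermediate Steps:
p(T) = T + T² (p(T) = T² + T = T + T²)
p(4)*163 - 311 = (4*(1 + 4))*163 - 311 = (4*5)*163 - 311 = 20*163 - 311 = 3260 - 311 = 2949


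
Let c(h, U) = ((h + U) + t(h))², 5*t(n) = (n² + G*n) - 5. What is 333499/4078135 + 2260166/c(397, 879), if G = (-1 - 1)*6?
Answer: 173699350043037/2067696692826680 ≈ 0.084006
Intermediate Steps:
G = -12 (G = -2*6 = -12)
t(n) = -1 - 12*n/5 + n²/5 (t(n) = ((n² - 12*n) - 5)/5 = (-5 + n² - 12*n)/5 = -1 - 12*n/5 + n²/5)
c(h, U) = (-1 + U - 7*h/5 + h²/5)² (c(h, U) = ((h + U) + (-1 - 12*h/5 + h²/5))² = ((U + h) + (-1 - 12*h/5 + h²/5))² = (-1 + U - 7*h/5 + h²/5)²)
333499/4078135 + 2260166/c(397, 879) = 333499/4078135 + 2260166/(((-5 + 397² - 7*397 + 5*879)²/25)) = 333499*(1/4078135) + 2260166/(((-5 + 157609 - 2779 + 4395)²/25)) = 333499/4078135 + 2260166/(((1/25)*159220²)) = 333499/4078135 + 2260166/(((1/25)*25351008400)) = 333499/4078135 + 2260166/1014040336 = 333499/4078135 + 2260166*(1/1014040336) = 333499/4078135 + 1130083/507020168 = 173699350043037/2067696692826680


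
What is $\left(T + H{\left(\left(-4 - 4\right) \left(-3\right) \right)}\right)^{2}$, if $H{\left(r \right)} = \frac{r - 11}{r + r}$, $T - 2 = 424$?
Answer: $\frac{418652521}{2304} \approx 1.8171 \cdot 10^{5}$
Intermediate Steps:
$T = 426$ ($T = 2 + 424 = 426$)
$H{\left(r \right)} = \frac{-11 + r}{2 r}$
$\left(T + H{\left(\left(-4 - 4\right) \left(-3\right) \right)}\right)^{2} = \left(426 + \frac{-11 + \left(-4 - 4\right) \left(-3\right)}{2 \left(-4 - 4\right) \left(-3\right)}\right)^{2} = \left(426 + \frac{-11 - -24}{2 \left(\left(-8\right) \left(-3\right)\right)}\right)^{2} = \left(426 + \frac{-11 + 24}{2 \cdot 24}\right)^{2} = \left(426 + \frac{1}{2} \cdot \frac{1}{24} \cdot 13\right)^{2} = \left(426 + \frac{13}{48}\right)^{2} = \left(\frac{20461}{48}\right)^{2} = \frac{418652521}{2304}$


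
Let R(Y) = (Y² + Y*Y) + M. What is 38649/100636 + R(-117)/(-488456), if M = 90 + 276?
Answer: 2010786345/6144532252 ≈ 0.32725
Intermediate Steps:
M = 366
R(Y) = 366 + 2*Y² (R(Y) = (Y² + Y*Y) + 366 = (Y² + Y²) + 366 = 2*Y² + 366 = 366 + 2*Y²)
38649/100636 + R(-117)/(-488456) = 38649/100636 + (366 + 2*(-117)²)/(-488456) = 38649*(1/100636) + (366 + 2*13689)*(-1/488456) = 38649/100636 + (366 + 27378)*(-1/488456) = 38649/100636 + 27744*(-1/488456) = 38649/100636 - 3468/61057 = 2010786345/6144532252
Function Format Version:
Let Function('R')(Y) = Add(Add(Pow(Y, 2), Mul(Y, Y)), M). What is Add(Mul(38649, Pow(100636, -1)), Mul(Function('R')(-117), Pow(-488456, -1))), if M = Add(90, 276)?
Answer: Rational(2010786345, 6144532252) ≈ 0.32725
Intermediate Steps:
M = 366
Function('R')(Y) = Add(366, Mul(2, Pow(Y, 2))) (Function('R')(Y) = Add(Add(Pow(Y, 2), Mul(Y, Y)), 366) = Add(Add(Pow(Y, 2), Pow(Y, 2)), 366) = Add(Mul(2, Pow(Y, 2)), 366) = Add(366, Mul(2, Pow(Y, 2))))
Add(Mul(38649, Pow(100636, -1)), Mul(Function('R')(-117), Pow(-488456, -1))) = Add(Mul(38649, Pow(100636, -1)), Mul(Add(366, Mul(2, Pow(-117, 2))), Pow(-488456, -1))) = Add(Mul(38649, Rational(1, 100636)), Mul(Add(366, Mul(2, 13689)), Rational(-1, 488456))) = Add(Rational(38649, 100636), Mul(Add(366, 27378), Rational(-1, 488456))) = Add(Rational(38649, 100636), Mul(27744, Rational(-1, 488456))) = Add(Rational(38649, 100636), Rational(-3468, 61057)) = Rational(2010786345, 6144532252)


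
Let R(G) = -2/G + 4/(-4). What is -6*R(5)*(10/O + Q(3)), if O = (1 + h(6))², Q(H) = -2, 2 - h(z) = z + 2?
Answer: -336/25 ≈ -13.440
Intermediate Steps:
h(z) = -z (h(z) = 2 - (z + 2) = 2 - (2 + z) = 2 + (-2 - z) = -z)
R(G) = -1 - 2/G (R(G) = -2/G + 4*(-¼) = -2/G - 1 = -1 - 2/G)
O = 25 (O = (1 - 1*6)² = (1 - 6)² = (-5)² = 25)
-6*R(5)*(10/O + Q(3)) = -6*(-2 - 1*5)/5*(10/25 - 2) = -6*(-2 - 5)/5*(10*(1/25) - 2) = -6*(⅕)*(-7)*(⅖ - 2) = -(-42)*(-8)/(5*5) = -6*56/25 = -336/25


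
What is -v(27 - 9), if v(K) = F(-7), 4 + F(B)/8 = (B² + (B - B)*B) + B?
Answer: -304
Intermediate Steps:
F(B) = -32 + 8*B + 8*B² (F(B) = -32 + 8*((B² + (B - B)*B) + B) = -32 + 8*((B² + 0*B) + B) = -32 + 8*((B² + 0) + B) = -32 + 8*(B² + B) = -32 + 8*(B + B²) = -32 + (8*B + 8*B²) = -32 + 8*B + 8*B²)
v(K) = 304 (v(K) = -32 + 8*(-7) + 8*(-7)² = -32 - 56 + 8*49 = -32 - 56 + 392 = 304)
-v(27 - 9) = -1*304 = -304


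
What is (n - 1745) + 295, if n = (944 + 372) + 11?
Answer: -123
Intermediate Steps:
n = 1327 (n = 1316 + 11 = 1327)
(n - 1745) + 295 = (1327 - 1745) + 295 = -418 + 295 = -123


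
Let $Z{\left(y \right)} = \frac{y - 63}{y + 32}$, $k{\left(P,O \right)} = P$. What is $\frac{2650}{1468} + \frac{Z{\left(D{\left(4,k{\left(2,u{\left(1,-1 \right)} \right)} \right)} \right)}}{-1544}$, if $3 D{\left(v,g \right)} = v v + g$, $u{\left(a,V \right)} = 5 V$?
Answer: $\frac{2046901}{1133296} \approx 1.8061$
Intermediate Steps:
$D{\left(v,g \right)} = \frac{g}{3} + \frac{v^{2}}{3}$ ($D{\left(v,g \right)} = \frac{v v + g}{3} = \frac{v^{2} + g}{3} = \frac{g + v^{2}}{3} = \frac{g}{3} + \frac{v^{2}}{3}$)
$Z{\left(y \right)} = \frac{-63 + y}{32 + y}$
$\frac{2650}{1468} + \frac{Z{\left(D{\left(4,k{\left(2,u{\left(1,-1 \right)} \right)} \right)} \right)}}{-1544} = \frac{2650}{1468} + \frac{\frac{1}{32 + \left(\frac{1}{3} \cdot 2 + \frac{4^{2}}{3}\right)} \left(-63 + \left(\frac{1}{3} \cdot 2 + \frac{4^{2}}{3}\right)\right)}{-1544} = 2650 \cdot \frac{1}{1468} + \frac{-63 + \left(\frac{2}{3} + \frac{1}{3} \cdot 16\right)}{32 + \left(\frac{2}{3} + \frac{1}{3} \cdot 16\right)} \left(- \frac{1}{1544}\right) = \frac{1325}{734} + \frac{-63 + \left(\frac{2}{3} + \frac{16}{3}\right)}{32 + \left(\frac{2}{3} + \frac{16}{3}\right)} \left(- \frac{1}{1544}\right) = \frac{1325}{734} + \frac{-63 + 6}{32 + 6} \left(- \frac{1}{1544}\right) = \frac{1325}{734} + \frac{1}{38} \left(-57\right) \left(- \frac{1}{1544}\right) = \frac{1325}{734} - - \frac{3}{3088} = \frac{1325}{734} + \frac{3}{3088} = \frac{2046901}{1133296}$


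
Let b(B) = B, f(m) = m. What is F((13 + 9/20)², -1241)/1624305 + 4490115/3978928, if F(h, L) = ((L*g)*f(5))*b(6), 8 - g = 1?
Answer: 417091187933/430866176336 ≈ 0.96803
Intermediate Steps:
g = 7 (g = 8 - 1*1 = 8 - 1 = 7)
F(h, L) = 210*L (F(h, L) = ((L*7)*5)*6 = ((7*L)*5)*6 = (35*L)*6 = 210*L)
F((13 + 9/20)², -1241)/1624305 + 4490115/3978928 = (210*(-1241))/1624305 + 4490115/3978928 = -260610*1/1624305 + 4490115*(1/3978928) = -17374/108287 + 4490115/3978928 = 417091187933/430866176336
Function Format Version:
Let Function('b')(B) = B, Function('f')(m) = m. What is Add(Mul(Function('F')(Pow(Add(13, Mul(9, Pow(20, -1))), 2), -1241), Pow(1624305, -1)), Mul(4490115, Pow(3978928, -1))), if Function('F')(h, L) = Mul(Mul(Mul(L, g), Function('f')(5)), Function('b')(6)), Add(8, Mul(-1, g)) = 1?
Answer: Rational(417091187933, 430866176336) ≈ 0.96803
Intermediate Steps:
g = 7 (g = Add(8, Mul(-1, 1)) = Add(8, -1) = 7)
Function('F')(h, L) = Mul(210, L) (Function('F')(h, L) = Mul(Mul(Mul(L, 7), 5), 6) = Mul(Mul(Mul(7, L), 5), 6) = Mul(Mul(35, L), 6) = Mul(210, L))
Add(Mul(Function('F')(Pow(Add(13, Mul(9, Pow(20, -1))), 2), -1241), Pow(1624305, -1)), Mul(4490115, Pow(3978928, -1))) = Add(Mul(Mul(210, -1241), Pow(1624305, -1)), Mul(4490115, Pow(3978928, -1))) = Add(Mul(-260610, Rational(1, 1624305)), Mul(4490115, Rational(1, 3978928))) = Add(Rational(-17374, 108287), Rational(4490115, 3978928)) = Rational(417091187933, 430866176336)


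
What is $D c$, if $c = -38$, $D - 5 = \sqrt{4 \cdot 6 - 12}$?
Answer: $-190 - 76 \sqrt{3} \approx -321.64$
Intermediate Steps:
$D = 5 + 2 \sqrt{3}$ ($D = 5 + \sqrt{4 \cdot 6 - 12} = 5 + \sqrt{24 - 12} = 5 + \sqrt{12} = 5 + 2 \sqrt{3} \approx 8.4641$)
$D c = \left(5 + 2 \sqrt{3}\right) \left(-38\right) = -190 - 76 \sqrt{3}$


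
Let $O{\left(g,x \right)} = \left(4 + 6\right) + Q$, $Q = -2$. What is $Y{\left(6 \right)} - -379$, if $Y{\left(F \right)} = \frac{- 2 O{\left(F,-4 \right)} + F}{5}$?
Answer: $377$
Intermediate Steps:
$O{\left(g,x \right)} = 8$ ($O{\left(g,x \right)} = \left(4 + 6\right) - 2 = 10 - 2 = 8$)
$Y{\left(F \right)} = - \frac{16}{5} + \frac{F}{5}$ ($Y{\left(F \right)} = \frac{\left(-2\right) 8 + F}{5} = \left(-16 + F\right) \frac{1}{5} = - \frac{16}{5} + \frac{F}{5}$)
$Y{\left(6 \right)} - -379 = \left(- \frac{16}{5} + \frac{1}{5} \cdot 6\right) - -379 = \left(- \frac{16}{5} + \frac{6}{5}\right) + 379 = -2 + 379 = 377$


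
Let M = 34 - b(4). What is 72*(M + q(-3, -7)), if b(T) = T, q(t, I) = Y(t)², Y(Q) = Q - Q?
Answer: 2160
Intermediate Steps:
Y(Q) = 0
q(t, I) = 0 (q(t, I) = 0² = 0)
M = 30 (M = 34 - 1*4 = 34 - 4 = 30)
72*(M + q(-3, -7)) = 72*(30 + 0) = 72*30 = 2160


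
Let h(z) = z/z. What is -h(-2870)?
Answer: -1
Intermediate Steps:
h(z) = 1
-h(-2870) = -1*1 = -1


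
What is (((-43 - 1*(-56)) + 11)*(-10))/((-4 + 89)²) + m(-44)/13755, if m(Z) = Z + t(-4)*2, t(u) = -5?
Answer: -49218/1325065 ≈ -0.037144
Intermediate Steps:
m(Z) = -10 + Z (m(Z) = Z - 5*2 = Z - 10 = -10 + Z)
(((-43 - 1*(-56)) + 11)*(-10))/((-4 + 89)²) + m(-44)/13755 = (((-43 - 1*(-56)) + 11)*(-10))/((-4 + 89)²) + (-10 - 44)/13755 = (((-43 + 56) + 11)*(-10))/(85²) - 54*1/13755 = ((13 + 11)*(-10))/7225 - 18/4585 = (24*(-10))*(1/7225) - 18/4585 = -240*1/7225 - 18/4585 = -48/1445 - 18/4585 = -49218/1325065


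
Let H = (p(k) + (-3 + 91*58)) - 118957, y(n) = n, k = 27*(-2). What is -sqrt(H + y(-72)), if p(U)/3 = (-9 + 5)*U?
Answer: -I*sqrt(113106) ≈ -336.31*I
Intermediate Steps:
k = -54
p(U) = -12*U (p(U) = 3*((-9 + 5)*U) = 3*(-4*U) = -12*U)
H = -113034 (H = (-12*(-54) + (-3 + 91*58)) - 118957 = (648 + (-3 + 5278)) - 118957 = (648 + 5275) - 118957 = 5923 - 118957 = -113034)
-sqrt(H + y(-72)) = -sqrt(-113034 - 72) = -sqrt(-113106) = -I*sqrt(113106)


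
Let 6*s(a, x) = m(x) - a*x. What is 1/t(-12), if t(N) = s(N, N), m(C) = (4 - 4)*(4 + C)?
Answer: -1/24 ≈ -0.041667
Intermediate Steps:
m(C) = 0 (m(C) = 0*(4 + C) = 0)
s(a, x) = -a*x/6 (s(a, x) = (0 - a*x)/6 = (-a*x)/6 = -a*x/6)
t(N) = -N²/6 (t(N) = -N*N/6 = -N²/6)
1/t(-12) = 1/(-⅙*(-12)²) = 1/(-⅙*144) = 1/(-24) = -1/24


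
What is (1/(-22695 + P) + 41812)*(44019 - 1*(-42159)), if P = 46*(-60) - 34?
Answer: 91843864561926/25489 ≈ 3.6033e+9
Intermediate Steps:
P = -2794 (P = -2760 - 34 = -2794)
(1/(-22695 + P) + 41812)*(44019 - 1*(-42159)) = (1/(-22695 - 2794) + 41812)*(44019 - 1*(-42159)) = (1/(-25489) + 41812)*(44019 + 42159) = (-1/25489 + 41812)*86178 = (1065746067/25489)*86178 = 91843864561926/25489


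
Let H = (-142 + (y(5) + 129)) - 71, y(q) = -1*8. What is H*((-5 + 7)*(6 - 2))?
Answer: -736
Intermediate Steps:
y(q) = -8
H = -92 (H = (-142 + (-8 + 129)) - 71 = (-142 + 121) - 71 = -21 - 71 = -92)
H*((-5 + 7)*(6 - 2)) = -92*(-5 + 7)*(6 - 2) = -184*4 = -92*8 = -736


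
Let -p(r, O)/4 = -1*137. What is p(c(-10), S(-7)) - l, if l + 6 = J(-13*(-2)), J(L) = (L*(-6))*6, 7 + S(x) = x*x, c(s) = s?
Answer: 1490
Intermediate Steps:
S(x) = -7 + x² (S(x) = -7 + x*x = -7 + x²)
J(L) = -36*L (J(L) = -6*L*6 = -36*L)
p(r, O) = 548 (p(r, O) = -(-4)*137 = -4*(-137) = 548)
l = -942 (l = -6 - (-468)*(-2) = -6 - 36*26 = -6 - 936 = -942)
p(c(-10), S(-7)) - l = 548 - 1*(-942) = 548 + 942 = 1490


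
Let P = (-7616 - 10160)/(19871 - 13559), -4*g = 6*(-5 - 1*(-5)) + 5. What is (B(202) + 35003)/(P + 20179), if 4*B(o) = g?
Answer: 441873927/254704144 ≈ 1.7349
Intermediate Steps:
g = -5/4 (g = -(6*(-5 - 1*(-5)) + 5)/4 = -(6*(-5 + 5) + 5)/4 = -(6*0 + 5)/4 = -(0 + 5)/4 = -¼*5 = -5/4 ≈ -1.2500)
B(o) = -5/16 (B(o) = (¼)*(-5/4) = -5/16)
P = -2222/789 (P = -17776/6312 = -17776*1/6312 = -2222/789 ≈ -2.8162)
(B(202) + 35003)/(P + 20179) = (-5/16 + 35003)/(-2222/789 + 20179) = 560043/(16*(15919009/789)) = (560043/16)*(789/15919009) = 441873927/254704144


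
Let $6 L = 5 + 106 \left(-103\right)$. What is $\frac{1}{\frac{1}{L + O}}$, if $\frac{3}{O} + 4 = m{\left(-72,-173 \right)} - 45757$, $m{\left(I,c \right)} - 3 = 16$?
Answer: $- \frac{124795616}{68613} \approx -1818.8$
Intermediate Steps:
$m{\left(I,c \right)} = 19$ ($m{\left(I,c \right)} = 3 + 16 = 19$)
$L = - \frac{10913}{6}$ ($L = \frac{5 + 106 \left(-103\right)}{6} = \frac{5 - 10918}{6} = \frac{1}{6} \left(-10913\right) = - \frac{10913}{6} \approx -1818.8$)
$O = - \frac{3}{45742}$ ($O = \frac{3}{-4 + \left(19 - 45757\right)} = \frac{3}{-4 - 45738} = \frac{3}{-45742} = 3 \left(- \frac{1}{45742}\right) = - \frac{3}{45742} \approx -6.5585 \cdot 10^{-5}$)
$\frac{1}{\frac{1}{L + O}} = \frac{1}{\frac{1}{- \frac{10913}{6} - \frac{3}{45742}}} = \frac{1}{\frac{1}{- \frac{124795616}{68613}}} = \frac{1}{- \frac{68613}{124795616}} = - \frac{124795616}{68613}$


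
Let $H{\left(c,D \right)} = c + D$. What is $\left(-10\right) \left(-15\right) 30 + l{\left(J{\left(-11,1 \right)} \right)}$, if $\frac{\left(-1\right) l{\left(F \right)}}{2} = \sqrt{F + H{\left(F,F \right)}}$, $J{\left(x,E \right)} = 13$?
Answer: $4500 - 2 \sqrt{39} \approx 4487.5$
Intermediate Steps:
$H{\left(c,D \right)} = D + c$
$l{\left(F \right)} = - 2 \sqrt{3} \sqrt{F}$ ($l{\left(F \right)} = - 2 \sqrt{F + \left(F + F\right)} = - 2 \sqrt{F + 2 F} = - 2 \sqrt{3 F} = - 2 \sqrt{3} \sqrt{F}$)
$\left(-10\right) \left(-15\right) 30 + l{\left(J{\left(-11,1 \right)} \right)} = \left(-10\right) \left(-15\right) 30 - 2 \sqrt{3} \sqrt{13} = 150 \cdot 30 - 2 \sqrt{39} = 4500 - 2 \sqrt{39}$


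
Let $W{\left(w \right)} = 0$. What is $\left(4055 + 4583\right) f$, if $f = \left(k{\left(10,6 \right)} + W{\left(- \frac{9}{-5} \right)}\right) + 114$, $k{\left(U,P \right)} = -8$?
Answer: $915628$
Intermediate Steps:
$f = 106$ ($f = \left(-8 + 0\right) + 114 = -8 + 114 = 106$)
$\left(4055 + 4583\right) f = \left(4055 + 4583\right) 106 = 8638 \cdot 106 = 915628$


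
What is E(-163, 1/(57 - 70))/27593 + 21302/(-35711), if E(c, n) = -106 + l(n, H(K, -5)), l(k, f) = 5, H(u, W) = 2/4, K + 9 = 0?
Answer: -14424217/24033503 ≈ -0.60017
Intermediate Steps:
K = -9 (K = -9 + 0 = -9)
H(u, W) = ½ (H(u, W) = 2*(¼) = ½)
E(c, n) = -101 (E(c, n) = -106 + 5 = -101)
E(-163, 1/(57 - 70))/27593 + 21302/(-35711) = -101/27593 + 21302/(-35711) = -101*1/27593 + 21302*(-1/35711) = -101/27593 - 21302/35711 = -14424217/24033503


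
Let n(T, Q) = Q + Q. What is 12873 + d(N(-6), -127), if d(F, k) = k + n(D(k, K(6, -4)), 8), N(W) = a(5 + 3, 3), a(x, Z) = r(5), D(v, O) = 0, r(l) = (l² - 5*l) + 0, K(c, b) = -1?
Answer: 12762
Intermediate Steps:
r(l) = l² - 5*l
n(T, Q) = 2*Q
a(x, Z) = 0 (a(x, Z) = 5*(-5 + 5) = 5*0 = 0)
N(W) = 0
d(F, k) = 16 + k (d(F, k) = k + 2*8 = k + 16 = 16 + k)
12873 + d(N(-6), -127) = 12873 + (16 - 127) = 12873 - 111 = 12762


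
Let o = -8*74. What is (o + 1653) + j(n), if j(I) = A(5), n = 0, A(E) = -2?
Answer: 1059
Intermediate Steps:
j(I) = -2
o = -592
(o + 1653) + j(n) = (-592 + 1653) - 2 = 1061 - 2 = 1059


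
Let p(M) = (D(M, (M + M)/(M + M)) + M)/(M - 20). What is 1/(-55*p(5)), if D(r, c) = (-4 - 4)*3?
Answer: -3/209 ≈ -0.014354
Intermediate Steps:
D(r, c) = -24 (D(r, c) = -8*3 = -24)
p(M) = (-24 + M)/(-20 + M) (p(M) = (-24 + M)/(M - 20) = (-24 + M)/(-20 + M))
1/(-55*p(5)) = 1/(-55*(-24 + 5)/(-20 + 5)) = 1/(-55*(-19)/(-15)) = 1/(-(-11)*(-19)/3) = 1/(-55*19/15) = 1/(-209/3) = -3/209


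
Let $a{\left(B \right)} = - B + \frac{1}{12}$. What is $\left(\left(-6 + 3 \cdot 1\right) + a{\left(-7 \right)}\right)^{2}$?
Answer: $\frac{2401}{144} \approx 16.674$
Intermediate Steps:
$a{\left(B \right)} = \frac{1}{12} - B$ ($a{\left(B \right)} = - B + \frac{1}{12} = \frac{1}{12} - B$)
$\left(\left(-6 + 3 \cdot 1\right) + a{\left(-7 \right)}\right)^{2} = \left(\left(-6 + 3 \cdot 1\right) + \left(\frac{1}{12} - -7\right)\right)^{2} = \left(\left(-6 + 3\right) + \left(\frac{1}{12} + 7\right)\right)^{2} = \left(-3 + \frac{85}{12}\right)^{2} = \left(\frac{49}{12}\right)^{2} = \frac{2401}{144}$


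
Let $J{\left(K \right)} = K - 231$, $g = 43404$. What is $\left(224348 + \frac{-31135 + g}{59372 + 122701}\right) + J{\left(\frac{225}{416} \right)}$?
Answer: $\frac{16975198359385}{75742368} \approx 2.2412 \cdot 10^{5}$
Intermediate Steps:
$J{\left(K \right)} = -231 + K$ ($J{\left(K \right)} = K - 231 = -231 + K$)
$\left(224348 + \frac{-31135 + g}{59372 + 122701}\right) + J{\left(\frac{225}{416} \right)} = \left(224348 + \frac{-31135 + 43404}{59372 + 122701}\right) - \left(231 - \frac{225}{416}\right) = \left(224348 + \frac{12269}{182073}\right) + \left(-231 + 225 \cdot \frac{1}{416}\right) = \left(224348 + 12269 \cdot \frac{1}{182073}\right) + \left(-231 + \frac{225}{416}\right) = \left(224348 + \frac{12269}{182073}\right) - \frac{95871}{416} = \frac{40847725673}{182073} - \frac{95871}{416} = \frac{16975198359385}{75742368}$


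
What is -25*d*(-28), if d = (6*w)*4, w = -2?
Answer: -33600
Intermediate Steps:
d = -48 (d = (6*(-2))*4 = -12*4 = -48)
-25*d*(-28) = -25*(-48)*(-28) = 1200*(-28) = -33600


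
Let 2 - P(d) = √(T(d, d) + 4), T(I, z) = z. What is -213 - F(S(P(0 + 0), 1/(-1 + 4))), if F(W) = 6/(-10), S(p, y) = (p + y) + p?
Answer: -1062/5 ≈ -212.40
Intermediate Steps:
P(d) = 2 - √(4 + d) (P(d) = 2 - √(d + 4) = 2 - √(4 + d))
S(p, y) = y + 2*p
F(W) = -⅗ (F(W) = 6*(-⅒) = -⅗)
-213 - F(S(P(0 + 0), 1/(-1 + 4))) = -213 - 1*(-⅗) = -213 + ⅗ = -1062/5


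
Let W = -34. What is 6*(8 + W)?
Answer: -156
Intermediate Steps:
6*(8 + W) = 6*(8 - 34) = 6*(-26) = -156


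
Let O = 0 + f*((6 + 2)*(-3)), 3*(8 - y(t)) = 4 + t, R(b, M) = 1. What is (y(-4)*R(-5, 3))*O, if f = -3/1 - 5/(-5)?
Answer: 384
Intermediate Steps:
f = -2 (f = -3*1 - 5*(-⅕) = -3 + 1 = -2)
y(t) = 20/3 - t/3 (y(t) = 8 - (4 + t)/3 = 8 + (-4/3 - t/3) = 20/3 - t/3)
O = 48 (O = 0 - 2*(6 + 2)*(-3) = 0 - 16*(-3) = 0 - 2*(-24) = 0 + 48 = 48)
(y(-4)*R(-5, 3))*O = ((20/3 - ⅓*(-4))*1)*48 = ((20/3 + 4/3)*1)*48 = (8*1)*48 = 8*48 = 384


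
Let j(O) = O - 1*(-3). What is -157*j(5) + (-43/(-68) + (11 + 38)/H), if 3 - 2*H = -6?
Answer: -761621/612 ≈ -1244.5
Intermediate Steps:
H = 9/2 (H = 3/2 - 1/2*(-6) = 3/2 + 3 = 9/2 ≈ 4.5000)
j(O) = 3 + O (j(O) = O + 3 = 3 + O)
-157*j(5) + (-43/(-68) + (11 + 38)/H) = -157*(3 + 5) + (-43/(-68) + (11 + 38)/(9/2)) = -157*8 + (-43*(-1/68) + 49*(2/9)) = -1256 + (43/68 + 98/9) = -1256 + 7051/612 = -761621/612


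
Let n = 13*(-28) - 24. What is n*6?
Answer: -2328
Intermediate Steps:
n = -388 (n = -364 - 24 = -388)
n*6 = -388*6 = -2328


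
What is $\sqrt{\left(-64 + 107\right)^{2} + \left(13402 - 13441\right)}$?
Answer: $\sqrt{1810} \approx 42.544$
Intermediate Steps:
$\sqrt{\left(-64 + 107\right)^{2} + \left(13402 - 13441\right)} = \sqrt{43^{2} + \left(13402 - 13441\right)} = \sqrt{1849 - 39} = \sqrt{1810}$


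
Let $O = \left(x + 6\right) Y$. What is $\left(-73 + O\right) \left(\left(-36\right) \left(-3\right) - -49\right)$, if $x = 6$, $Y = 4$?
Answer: $-3925$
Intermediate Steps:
$O = 48$ ($O = \left(6 + 6\right) 4 = 12 \cdot 4 = 48$)
$\left(-73 + O\right) \left(\left(-36\right) \left(-3\right) - -49\right) = \left(-73 + 48\right) \left(\left(-36\right) \left(-3\right) - -49\right) = - 25 \left(108 + 49\right) = \left(-25\right) 157 = -3925$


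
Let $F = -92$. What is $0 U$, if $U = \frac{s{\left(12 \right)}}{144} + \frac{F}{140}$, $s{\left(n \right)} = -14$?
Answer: $0$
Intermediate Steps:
$U = - \frac{1901}{2520}$ ($U = - \frac{14}{144} - \frac{92}{140} = \left(-14\right) \frac{1}{144} - \frac{23}{35} = - \frac{7}{72} - \frac{23}{35} = - \frac{1901}{2520} \approx -0.75436$)
$0 U = 0 \left(- \frac{1901}{2520}\right) = 0$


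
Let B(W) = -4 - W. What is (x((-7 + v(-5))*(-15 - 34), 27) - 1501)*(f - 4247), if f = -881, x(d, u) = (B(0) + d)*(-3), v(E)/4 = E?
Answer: 27988624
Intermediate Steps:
v(E) = 4*E
x(d, u) = 12 - 3*d (x(d, u) = ((-4 - 1*0) + d)*(-3) = ((-4 + 0) + d)*(-3) = (-4 + d)*(-3) = 12 - 3*d)
(x((-7 + v(-5))*(-15 - 34), 27) - 1501)*(f - 4247) = ((12 - 3*(-7 + 4*(-5))*(-15 - 34)) - 1501)*(-881 - 4247) = ((12 - 3*(-7 - 20)*(-49)) - 1501)*(-5128) = ((12 - (-81)*(-49)) - 1501)*(-5128) = ((12 - 3*1323) - 1501)*(-5128) = ((12 - 3969) - 1501)*(-5128) = (-3957 - 1501)*(-5128) = -5458*(-5128) = 27988624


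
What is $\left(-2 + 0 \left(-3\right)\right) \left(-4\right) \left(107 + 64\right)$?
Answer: $1368$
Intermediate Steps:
$\left(-2 + 0 \left(-3\right)\right) \left(-4\right) \left(107 + 64\right) = \left(-2 + 0\right) \left(-4\right) 171 = \left(-2\right) \left(-4\right) 171 = 8 \cdot 171 = 1368$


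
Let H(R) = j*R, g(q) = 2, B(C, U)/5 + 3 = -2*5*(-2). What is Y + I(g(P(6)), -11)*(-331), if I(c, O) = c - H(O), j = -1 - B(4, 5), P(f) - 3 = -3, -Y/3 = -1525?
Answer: 317039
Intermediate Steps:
Y = 4575 (Y = -3*(-1525) = 4575)
P(f) = 0 (P(f) = 3 - 3 = 0)
B(C, U) = 85 (B(C, U) = -15 + 5*(-2*5*(-2)) = -15 + 5*(-10*(-2)) = -15 + 5*20 = -15 + 100 = 85)
j = -86 (j = -1 - 1*85 = -1 - 85 = -86)
H(R) = -86*R
I(c, O) = c + 86*O (I(c, O) = c - (-86)*O = c + 86*O)
Y + I(g(P(6)), -11)*(-331) = 4575 + (2 + 86*(-11))*(-331) = 4575 + (2 - 946)*(-331) = 4575 - 944*(-331) = 4575 + 312464 = 317039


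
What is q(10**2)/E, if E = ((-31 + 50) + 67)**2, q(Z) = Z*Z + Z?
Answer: 2525/1849 ≈ 1.3656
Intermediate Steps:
q(Z) = Z + Z**2 (q(Z) = Z**2 + Z = Z + Z**2)
E = 7396 (E = (19 + 67)**2 = 86**2 = 7396)
q(10**2)/E = (10**2*(1 + 10**2))/7396 = (100*(1 + 100))*(1/7396) = (100*101)*(1/7396) = 10100*(1/7396) = 2525/1849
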